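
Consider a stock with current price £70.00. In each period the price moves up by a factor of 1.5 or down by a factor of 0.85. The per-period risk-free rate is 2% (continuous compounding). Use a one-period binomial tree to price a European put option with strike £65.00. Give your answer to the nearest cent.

Risk-neutral probability p = (e^0.02 − 0.85)/(1.5 − 0.85) = 0.1702/0.6500 = 0.2618
Terminal stock prices: S_u = 105, S_d = 59.5
Terminal payoffs (K − S): max(-40, 0) = 0, max(5.5, 0) = 5.5
Node 0 (S = 70): V_0 = e^(−0.02)·[0.2618·0.0000 + 0.7382·5.5000] = 3.9794

£3.98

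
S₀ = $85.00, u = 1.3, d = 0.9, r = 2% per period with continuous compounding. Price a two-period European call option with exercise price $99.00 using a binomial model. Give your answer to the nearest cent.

$4.06

Risk-neutral probability p = (e^0.02 − 0.9)/(1.3 − 0.9) = 0.1202/0.4000 = 0.3005
Terminal stock prices: S_uu = 143.7, S_ud = 99.45, S_dd = 68.85
Terminal payoffs (S − K): max(44.65, 0) = 44.65, max(0.45, 0) = 0.45, max(-30.15, 0) = 0
Node u (S = 110.5): V_u = e^(−0.02)·[0.3005·44.6500 + 0.6995·0.4500] = 13.4603
Node d (S = 76.5): V_d = e^(−0.02)·[0.3005·0.4500 + 0.6995·0.0000] = 0.1325
Node 0 (S = 85): V_0 = e^(−0.02)·[0.3005·13.4603 + 0.6995·0.1325] = 4.0557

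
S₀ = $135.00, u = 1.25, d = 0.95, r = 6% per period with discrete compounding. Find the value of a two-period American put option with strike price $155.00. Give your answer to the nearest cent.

$20.00

Risk-neutral probability p = (1 + 0.06 − 0.95)/(1.25 − 0.95) = 0.1100/0.3000 = 0.3667
Terminal stock prices: S_uu = 210.9, S_ud = 160.3, S_dd = 121.8
Terminal payoffs (K − S): max(-55.94, 0) = 0, max(-5.312, 0) = 0, max(33.16, 0) = 33.16
Node u (S = 168.8): continuation = 1/1.06·[0.3667·0.0000 + 0.6333·0.0000] = 0.0000; exercise value = 0.0000 ≤ continuation, so V_u = 0.0000
Node d (S = 128.2): continuation = 1/1.06·[0.3667·0.0000 + 0.6333·33.1625] = 19.8141; exercise value = 26.7500 > continuation, so V_d = 26.7500 (exercise)
Node 0 (S = 135): continuation = 1/1.06·[0.3667·0.0000 + 0.6333·26.7500] = 15.9827; exercise value = 20.0000 > continuation, so V_0 = 20.0000 (exercise)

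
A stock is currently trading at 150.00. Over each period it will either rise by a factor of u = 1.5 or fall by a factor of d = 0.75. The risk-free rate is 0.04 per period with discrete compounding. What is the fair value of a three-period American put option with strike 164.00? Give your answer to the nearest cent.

37.38

Risk-neutral probability p = (1 + 0.04 − 0.75)/(1.5 − 0.75) = 0.2900/0.7500 = 0.3867
Terminal stock prices: S_uuu = 506.2, S_uud = 253.1, S_udd = 126.6, S_ddd = 63.28
Terminal payoffs (K − S): max(-342.2, 0) = 0, max(-89.12, 0) = 0, max(37.44, 0) = 37.44, max(100.7, 0) = 100.7
Node uu (S = 337.5): continuation = 1/1.04·[0.3867·0.0000 + 0.6133·0.0000] = 0.0000; exercise value = 0.0000 ≤ continuation, so V_uu = 0.0000
Node ud (S = 168.8): continuation = 1/1.04·[0.3867·0.0000 + 0.6133·37.4375] = 22.0785; exercise value = 0.0000 ≤ continuation, so V_ud = 22.0785
Node dd (S = 84.38): continuation = 1/1.04·[0.3867·37.4375 + 0.6133·100.7188] = 73.3173; exercise value = 79.6250 > continuation, so V_dd = 79.6250 (exercise)
Node u (S = 225): continuation = 1/1.04·[0.3867·0.0000 + 0.6133·22.0785] = 13.0207; exercise value = 0.0000 ≤ continuation, so V_u = 13.0207
Node d (S = 112.5): continuation = 1/1.04·[0.3867·22.0785 + 0.6133·79.6250] = 55.1670; exercise value = 51.5000 ≤ continuation, so V_d = 55.1670
Node 0 (S = 150): continuation = 1/1.04·[0.3867·13.0207 + 0.6133·55.1670] = 37.3754; exercise value = 14.0000 ≤ continuation, so V_0 = 37.3754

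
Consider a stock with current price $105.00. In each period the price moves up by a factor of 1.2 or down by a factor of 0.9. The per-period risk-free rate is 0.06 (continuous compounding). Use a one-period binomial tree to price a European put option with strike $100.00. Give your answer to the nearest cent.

$2.39

Risk-neutral probability p = (e^0.06 − 0.9)/(1.2 − 0.9) = 0.1618/0.3000 = 0.5395
Terminal stock prices: S_u = 126, S_d = 94.5
Terminal payoffs (K − S): max(-26, 0) = 0, max(5.5, 0) = 5.5
Node 0 (S = 105): V_0 = e^(−0.06)·[0.5395·0.0000 + 0.4605·5.5000] = 2.3855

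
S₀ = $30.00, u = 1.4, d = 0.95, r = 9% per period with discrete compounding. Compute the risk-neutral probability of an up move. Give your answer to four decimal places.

Risk-neutral probability p = (1 + 0.09 − 0.95)/(1.4 − 0.95) = 0.1400/0.4500 = 0.3111

p = 0.3111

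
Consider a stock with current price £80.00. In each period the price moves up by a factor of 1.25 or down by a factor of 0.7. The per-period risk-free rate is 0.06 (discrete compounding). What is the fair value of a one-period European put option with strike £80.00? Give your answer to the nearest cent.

Risk-neutral probability p = (1 + 0.06 − 0.7)/(1.25 − 0.7) = 0.3600/0.5500 = 0.6545
Terminal stock prices: S_u = 100, S_d = 56
Terminal payoffs (K − S): max(-20, 0) = 0, max(24, 0) = 24
Node 0 (S = 80): V_0 = 1/1.06·[0.6545·0.0000 + 0.3455·24.0000] = 7.8216

£7.82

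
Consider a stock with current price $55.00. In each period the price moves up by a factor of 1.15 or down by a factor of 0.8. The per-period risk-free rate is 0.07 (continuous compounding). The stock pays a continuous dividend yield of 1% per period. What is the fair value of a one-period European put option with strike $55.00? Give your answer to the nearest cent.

Per-period risk-free factor R = e^0.07 = 1.0725; dividend-adjusted growth = e^(0.07−0.01) = 1.0618.
Risk-neutral probability p = (1.0618 − 0.8)/(1.15 − 0.8) = 0.2618/0.3500 = 0.7481
Terminal stock prices: S_u = 63.25, S_d = 44
Terminal payoffs (K − S): max(-8.25, 0) = 0, max(11, 0) = 11
Node 0 (S = 55): V_0 = e^(−0.07)·[0.7481·0.0000 + 0.2519·11.0000] = 2.5835

$2.58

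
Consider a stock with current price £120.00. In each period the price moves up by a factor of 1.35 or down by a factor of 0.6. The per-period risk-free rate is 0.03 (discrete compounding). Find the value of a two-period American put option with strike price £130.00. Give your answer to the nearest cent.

£31.59

Risk-neutral probability p = (1 + 0.03 − 0.6)/(1.35 − 0.6) = 0.4300/0.7500 = 0.5733
Terminal stock prices: S_uu = 218.7, S_ud = 97.2, S_dd = 43.2
Terminal payoffs (K − S): max(-88.7, 0) = 0, max(32.8, 0) = 32.8, max(86.8, 0) = 86.8
Node u (S = 162): continuation = 1/1.03·[0.5733·0.0000 + 0.4267·32.8000] = 13.5871; exercise value = 0.0000 ≤ continuation, so V_u = 13.5871
Node d (S = 72): continuation = 1/1.03·[0.5733·32.8000 + 0.4267·86.8000] = 54.2136; exercise value = 58.0000 > continuation, so V_d = 58.0000 (exercise)
Node 0 (S = 120): continuation = 1/1.03·[0.5733·13.5871 + 0.4267·58.0000] = 31.5889; exercise value = 10.0000 ≤ continuation, so V_0 = 31.5889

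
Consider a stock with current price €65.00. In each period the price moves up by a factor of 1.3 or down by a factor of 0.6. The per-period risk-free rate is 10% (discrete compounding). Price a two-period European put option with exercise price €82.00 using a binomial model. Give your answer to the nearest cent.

€14.51

Risk-neutral probability p = (1 + 0.1 − 0.6)/(1.3 − 0.6) = 0.5000/0.7000 = 0.7143
Terminal stock prices: S_uu = 109.9, S_ud = 50.7, S_dd = 23.4
Terminal payoffs (K − S): max(-27.85, 0) = 0, max(31.3, 0) = 31.3, max(58.6, 0) = 58.6
Node u (S = 84.5): V_u = 1/1.1·[0.7143·0.0000 + 0.2857·31.3000] = 8.1299
Node d (S = 39): V_d = 1/1.1·[0.7143·31.3000 + 0.2857·58.6000] = 35.5455
Node 0 (S = 65): V_0 = 1/1.1·[0.7143·8.1299 + 0.2857·35.5455] = 14.5117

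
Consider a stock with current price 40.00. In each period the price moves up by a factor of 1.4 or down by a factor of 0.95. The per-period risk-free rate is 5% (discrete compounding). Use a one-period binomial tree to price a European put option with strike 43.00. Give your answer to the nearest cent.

Risk-neutral probability p = (1 + 0.05 − 0.95)/(1.4 − 0.95) = 0.1000/0.4500 = 0.2222
Terminal stock prices: S_u = 56, S_d = 38
Terminal payoffs (K − S): max(-13, 0) = 0, max(5, 0) = 5
Node 0 (S = 40): V_0 = 1/1.05·[0.2222·0.0000 + 0.7778·5.0000] = 3.7037

3.70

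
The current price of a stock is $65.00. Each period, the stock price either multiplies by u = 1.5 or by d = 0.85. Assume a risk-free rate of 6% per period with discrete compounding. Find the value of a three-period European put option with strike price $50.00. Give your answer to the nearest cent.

Risk-neutral probability p = (1 + 0.06 − 0.85)/(1.5 − 0.85) = 0.2100/0.6500 = 0.3231
Terminal stock prices: S_uuu = 219.4, S_uud = 124.3, S_udd = 70.44, S_ddd = 39.92
Terminal payoffs (K − S): max(-169.4, 0) = 0, max(-74.31, 0) = 0, max(-20.44, 0) = 0, max(10.08, 0) = 10.08
Node uu (S = 146.2): V_uu = 1/1.06·[0.3231·0.0000 + 0.6769·0.0000] = 0.0000
Node ud (S = 82.88): V_ud = 1/1.06·[0.3231·0.0000 + 0.6769·0.0000] = 0.0000
Node dd (S = 46.96): V_dd = 1/1.06·[0.3231·0.0000 + 0.6769·10.0819] = 6.4384
Node u (S = 97.5): V_u = 1/1.06·[0.3231·0.0000 + 0.6769·0.0000] = 0.0000
Node d (S = 55.25): V_d = 1/1.06·[0.3231·0.0000 + 0.6769·6.4384] = 4.1116
Node 0 (S = 65): V_0 = 1/1.06·[0.3231·0.0000 + 0.6769·4.1116] = 2.6257

$2.63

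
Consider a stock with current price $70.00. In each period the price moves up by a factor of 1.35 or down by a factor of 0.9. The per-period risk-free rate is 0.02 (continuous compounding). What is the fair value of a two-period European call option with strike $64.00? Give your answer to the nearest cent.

$12.28

Risk-neutral probability p = (e^0.02 − 0.9)/(1.35 − 0.9) = 0.1202/0.4500 = 0.2671
Terminal stock prices: S_uu = 127.6, S_ud = 85.05, S_dd = 56.7
Terminal payoffs (S − K): max(63.58, 0) = 63.58, max(21.05, 0) = 21.05, max(-7.3, 0) = 0
Node u (S = 94.5): V_u = e^(−0.02)·[0.2671·63.5750 + 0.7329·21.0500] = 31.7673
Node d (S = 63): V_d = e^(−0.02)·[0.2671·21.0500 + 0.7329·0.0000] = 5.5114
Node 0 (S = 70): V_0 = e^(−0.02)·[0.2671·31.7673 + 0.7329·5.5114] = 12.2767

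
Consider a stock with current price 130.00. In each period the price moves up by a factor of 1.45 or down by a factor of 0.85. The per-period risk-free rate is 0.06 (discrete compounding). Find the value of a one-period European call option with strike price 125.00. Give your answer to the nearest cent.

20.97

Risk-neutral probability p = (1 + 0.06 − 0.85)/(1.45 − 0.85) = 0.2100/0.6000 = 0.3500
Terminal stock prices: S_u = 188.5, S_d = 110.5
Terminal payoffs (S − K): max(63.5, 0) = 63.5, max(-14.5, 0) = 0
Node 0 (S = 130): V_0 = 1/1.06·[0.3500·63.5000 + 0.6500·0.0000] = 20.9670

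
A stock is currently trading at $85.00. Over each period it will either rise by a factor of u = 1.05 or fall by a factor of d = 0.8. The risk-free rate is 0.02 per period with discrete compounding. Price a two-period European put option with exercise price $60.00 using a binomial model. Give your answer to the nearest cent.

$0.08

Risk-neutral probability p = (1 + 0.02 − 0.8)/(1.05 − 0.8) = 0.2200/0.2500 = 0.8800
Terminal stock prices: S_uu = 93.71, S_ud = 71.4, S_dd = 54.4
Terminal payoffs (K − S): max(-33.71, 0) = 0, max(-11.4, 0) = 0, max(5.6, 0) = 5.6
Node u (S = 89.25): V_u = 1/1.02·[0.8800·0.0000 + 0.1200·0.0000] = 0.0000
Node d (S = 68): V_d = 1/1.02·[0.8800·0.0000 + 0.1200·5.6000] = 0.6588
Node 0 (S = 85): V_0 = 1/1.02·[0.8800·0.0000 + 0.1200·0.6588] = 0.0775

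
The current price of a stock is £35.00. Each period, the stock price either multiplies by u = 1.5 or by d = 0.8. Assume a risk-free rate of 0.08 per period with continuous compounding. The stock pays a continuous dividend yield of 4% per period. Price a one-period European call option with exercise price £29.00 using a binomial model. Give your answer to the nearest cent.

£7.46

Per-period risk-free factor R = e^0.08 = 1.0833; dividend-adjusted growth = e^(0.08−0.04) = 1.0408.
Risk-neutral probability p = (1.0408 − 0.8)/(1.5 − 0.8) = 0.2408/0.7000 = 0.3440
Terminal stock prices: S_u = 52.5, S_d = 28
Terminal payoffs (S − K): max(23.5, 0) = 23.5, max(-1, 0) = 0
Node 0 (S = 35): V_0 = e^(−0.08)·[0.3440·23.5000 + 0.6560·0.0000] = 7.4628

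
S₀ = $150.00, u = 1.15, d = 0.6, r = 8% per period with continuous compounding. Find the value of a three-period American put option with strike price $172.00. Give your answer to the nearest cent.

$22.00

Risk-neutral probability p = (e^0.08 − 0.6)/(1.15 − 0.6) = 0.4833/0.5500 = 0.8787
Terminal stock prices: S_uuu = 228.1, S_uud = 119, S_udd = 62.1, S_ddd = 32.4
Terminal payoffs (K − S): max(-56.13, 0) = 0, max(52.98, 0) = 52.98, max(109.9, 0) = 109.9, max(139.6, 0) = 139.6
Node uu (S = 198.4): continuation = e^(−0.08)·[0.8787·0.0000 + 0.1213·52.9750] = 5.9316; exercise value = 0.0000 ≤ continuation, so V_uu = 5.9316
Node ud (S = 103.5): continuation = e^(−0.08)·[0.8787·52.9750 + 0.1213·109.9000] = 55.2760; exercise value = 68.5000 > continuation, so V_ud = 68.5000 (exercise)
Node dd (S = 54): continuation = e^(−0.08)·[0.8787·109.9000 + 0.1213·139.6000] = 104.7760; exercise value = 118.0000 > continuation, so V_dd = 118.0000 (exercise)
Node u (S = 172.5): continuation = e^(−0.08)·[0.8787·5.9316 + 0.1213·68.5000] = 12.4814; exercise value = 0.0000 ≤ continuation, so V_u = 12.4814
Node d (S = 90): continuation = e^(−0.08)·[0.8787·68.5000 + 0.1213·118.0000] = 68.7760; exercise value = 82.0000 > continuation, so V_d = 82.0000 (exercise)
Node 0 (S = 150): continuation = e^(−0.08)·[0.8787·12.4814 + 0.1213·82.0000] = 19.3058; exercise value = 22.0000 > continuation, so V_0 = 22.0000 (exercise)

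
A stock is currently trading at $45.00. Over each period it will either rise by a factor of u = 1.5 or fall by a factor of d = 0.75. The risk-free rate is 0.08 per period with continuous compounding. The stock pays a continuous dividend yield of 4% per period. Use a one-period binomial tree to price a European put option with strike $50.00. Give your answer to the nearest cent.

Per-period risk-free factor R = e^0.08 = 1.0833; dividend-adjusted growth = e^(0.08−0.04) = 1.0408.
Risk-neutral probability p = (1.0408 − 0.75)/(1.5 − 0.75) = 0.2908/0.7500 = 0.3877
Terminal stock prices: S_u = 67.5, S_d = 33.75
Terminal payoffs (K − S): max(-17.5, 0) = 0, max(16.25, 0) = 16.25
Node 0 (S = 45): V_0 = e^(−0.08)·[0.3877·0.0000 + 0.6123·16.2500] = 9.1842

$9.18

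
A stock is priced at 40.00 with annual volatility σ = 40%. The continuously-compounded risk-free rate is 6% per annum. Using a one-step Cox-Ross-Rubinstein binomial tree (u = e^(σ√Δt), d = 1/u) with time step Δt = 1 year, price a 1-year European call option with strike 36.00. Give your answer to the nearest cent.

CRR parameters: u = e^(σ√Δt) = e^(0.4·√1) = 1.4918, d = 1/u = 0.6703
Per-period rate: rΔt = 0.06·1 = 0.06, so R = e^0.06 = 1.0618
Risk-neutral probability p = (e^0.06 − 0.6703)/(1.4918 − 0.6703) = 0.3915/0.8215 = 0.4766
Terminal stock prices: S_u = 59.67, S_d = 26.81
Terminal payoffs (S − K): max(23.67, 0) = 23.67, max(-9.187, 0) = 0
Node 0 (S = 40): V_0 = e^(−0.06)·[0.4766·23.6730 + 0.5234·0.0000] = 10.6252

10.63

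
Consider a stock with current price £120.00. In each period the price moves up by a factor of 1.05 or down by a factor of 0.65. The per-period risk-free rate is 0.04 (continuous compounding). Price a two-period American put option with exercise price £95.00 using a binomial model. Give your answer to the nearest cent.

Risk-neutral probability p = (e^0.04 − 0.65)/(1.05 − 0.65) = 0.3908/0.4000 = 0.9770
Terminal stock prices: S_uu = 132.3, S_ud = 81.9, S_dd = 50.7
Terminal payoffs (K − S): max(-37.3, 0) = 0, max(13.1, 0) = 13.1, max(44.3, 0) = 44.3
Node u (S = 126): continuation = e^(−0.04)·[0.9770·0.0000 + 0.0230·13.1000] = 0.2891; exercise value = 0.0000 ≤ continuation, so V_u = 0.2891
Node d (S = 78): continuation = e^(−0.04)·[0.9770·13.1000 + 0.0230·44.3000] = 13.2750; exercise value = 17.0000 > continuation, so V_d = 17.0000 (exercise)
Node 0 (S = 120): continuation = e^(−0.04)·[0.9770·0.2891 + 0.0230·17.0000] = 0.6467; exercise value = 0.0000 ≤ continuation, so V_0 = 0.6467

£0.65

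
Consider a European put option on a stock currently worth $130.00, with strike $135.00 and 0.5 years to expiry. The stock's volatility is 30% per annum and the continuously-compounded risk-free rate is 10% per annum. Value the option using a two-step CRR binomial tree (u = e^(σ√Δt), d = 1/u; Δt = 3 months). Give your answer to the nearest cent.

CRR parameters: u = e^(σ√Δt) = e^(0.3·√0.25) = 1.1618, d = 1/u = 0.8607
Per-period rate: rΔt = 0.1·0.25 = 0.025, so R = e^0.025 = 1.0253
Risk-neutral probability p = (e^0.025 − 0.8607)/(1.1618 − 0.8607) = 0.1646/0.3011 = 0.5466
Terminal stock prices: S_uu = 175.5, S_ud = 130, S_dd = 96.31
Terminal payoffs (K − S): max(-40.48, 0) = 0, max(5, 0) = 5, max(38.69, 0) = 38.69
Node u (S = 151): V_u = e^(−0.025)·[0.5466·0.0000 + 0.4534·5.0000] = 2.2108
Node d (S = 111.9): V_d = e^(−0.025)·[0.5466·5.0000 + 0.4534·38.6936] = 19.7748
Node 0 (S = 130): V_0 = e^(−0.025)·[0.5466·2.2108 + 0.4534·19.7748] = 9.9225

$9.92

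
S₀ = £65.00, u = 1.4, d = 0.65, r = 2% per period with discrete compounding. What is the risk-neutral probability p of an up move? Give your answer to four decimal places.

Risk-neutral probability p = (1 + 0.02 − 0.65)/(1.4 − 0.65) = 0.3700/0.7500 = 0.4933

p = 0.4933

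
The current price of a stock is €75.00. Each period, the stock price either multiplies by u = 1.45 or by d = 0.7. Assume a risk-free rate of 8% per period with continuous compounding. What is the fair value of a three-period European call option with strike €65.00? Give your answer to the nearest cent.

€30.86

Risk-neutral probability p = (e^0.08 − 0.7)/(1.45 − 0.7) = 0.3833/0.7500 = 0.5110
Terminal stock prices: S_uuu = 228.6, S_uud = 110.4, S_udd = 53.29, S_ddd = 25.72
Terminal payoffs (S − K): max(163.6, 0) = 163.6, max(45.38, 0) = 45.38, max(-11.71, 0) = 0, max(-39.28, 0) = 0
Node uu (S = 157.7): V_uu = e^(−0.08)·[0.5110·163.6469 + 0.4890·45.3812] = 97.6849
Node ud (S = 76.12): V_ud = e^(−0.08)·[0.5110·45.3812 + 0.4890·0.0000] = 21.4090
Node dd (S = 36.75): V_dd = e^(−0.08)·[0.5110·0.0000 + 0.4890·0.0000] = 0.0000
Node u (S = 108.8): V_u = e^(−0.08)·[0.5110·97.6849 + 0.4890·21.4090] = 55.7468
Node d (S = 52.5): V_d = e^(−0.08)·[0.5110·21.4090 + 0.4890·0.0000] = 10.0999
Node 0 (S = 75): V_0 = e^(−0.08)·[0.5110·55.7468 + 0.4890·10.0999] = 30.8576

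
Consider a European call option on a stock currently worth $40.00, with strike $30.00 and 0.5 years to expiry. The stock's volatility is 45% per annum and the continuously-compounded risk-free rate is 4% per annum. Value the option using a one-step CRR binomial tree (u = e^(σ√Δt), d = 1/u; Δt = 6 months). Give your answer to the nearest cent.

CRR parameters: u = e^(σ√Δt) = e^(0.45·√0.5) = 1.3746, d = 1/u = 0.7275
Per-period rate: rΔt = 0.04·0.5 = 0.02, so R = e^0.02 = 1.0202
Risk-neutral probability p = (e^0.02 − 0.7275)/(1.3746 − 0.7275) = 0.2927/0.6472 = 0.4523
Terminal stock prices: S_u = 54.99, S_d = 29.1
Terminal payoffs (S − K): max(24.99, 0) = 24.99, max(-0.9017, 0) = 0
Node 0 (S = 40): V_0 = e^(−0.02)·[0.4523·24.9859 + 0.5477·0.0000] = 11.0781

$11.08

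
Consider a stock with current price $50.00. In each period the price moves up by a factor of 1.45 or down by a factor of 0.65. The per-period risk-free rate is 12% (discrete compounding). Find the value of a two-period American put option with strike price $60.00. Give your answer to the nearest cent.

Risk-neutral probability p = (1 + 0.12 − 0.65)/(1.45 − 0.65) = 0.4700/0.8000 = 0.5875
Terminal stock prices: S_uu = 105.1, S_ud = 47.12, S_dd = 21.13
Terminal payoffs (K − S): max(-45.12, 0) = 0, max(12.88, 0) = 12.88, max(38.88, 0) = 38.88
Node u (S = 72.5): continuation = 1/1.12·[0.5875·0.0000 + 0.4125·12.8750] = 4.7419; exercise value = 0.0000 ≤ continuation, so V_u = 4.7419
Node d (S = 32.5): continuation = 1/1.12·[0.5875·12.8750 + 0.4125·38.8750] = 21.0714; exercise value = 27.5000 > continuation, so V_d = 27.5000 (exercise)
Node 0 (S = 50): continuation = 1/1.12·[0.5875·4.7419 + 0.4125·27.5000] = 12.6157; exercise value = 10.0000 ≤ continuation, so V_0 = 12.6157

$12.62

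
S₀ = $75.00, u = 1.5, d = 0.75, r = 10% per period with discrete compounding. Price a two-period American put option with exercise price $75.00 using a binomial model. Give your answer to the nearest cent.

Risk-neutral probability p = (1 + 0.1 − 0.75)/(1.5 − 0.75) = 0.3500/0.7500 = 0.4667
Terminal stock prices: S_uu = 168.8, S_ud = 84.38, S_dd = 42.19
Terminal payoffs (K − S): max(-93.75, 0) = 0, max(-9.375, 0) = 0, max(32.81, 0) = 32.81
Node u (S = 112.5): continuation = 1/1.1·[0.4667·0.0000 + 0.5333·0.0000] = 0.0000; exercise value = 0.0000 ≤ continuation, so V_u = 0.0000
Node d (S = 56.25): continuation = 1/1.1·[0.4667·0.0000 + 0.5333·32.8125] = 15.9091; exercise value = 18.7500 > continuation, so V_d = 18.7500 (exercise)
Node 0 (S = 75): continuation = 1/1.1·[0.4667·0.0000 + 0.5333·18.7500] = 9.0909; exercise value = 0.0000 ≤ continuation, so V_0 = 9.0909

$9.09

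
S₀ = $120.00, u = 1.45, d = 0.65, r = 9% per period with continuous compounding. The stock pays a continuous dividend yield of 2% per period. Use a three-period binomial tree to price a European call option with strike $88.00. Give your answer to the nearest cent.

$54.15

Per-period risk-free factor R = e^0.09 = 1.0942; dividend-adjusted growth = e^(0.09−0.02) = 1.0725.
Risk-neutral probability p = (1.0725 − 0.65)/(1.45 − 0.65) = 0.4225/0.8000 = 0.5281
Terminal stock prices: S_uuu = 365.8, S_uud = 164, S_udd = 73.52, S_ddd = 32.95
Terminal payoffs (S − K): max(277.8, 0) = 277.8, max(76, 0) = 76, max(-14.48, 0) = 0, max(-55.05, 0) = 0
Node uu (S = 252.3): V_uu = e^(−0.09)·[0.5281·277.8350 + 0.4719·75.9950] = 166.8782
Node ud (S = 113.1): V_ud = e^(−0.09)·[0.5281·75.9950 + 0.4719·0.0000] = 36.6812
Node dd (S = 50.7): V_dd = e^(−0.09)·[0.5281·0.0000 + 0.4719·0.0000] = 0.0000
Node u (S = 174): V_u = e^(−0.09)·[0.5281·166.8782 + 0.4719·36.6812] = 96.3675
Node d (S = 78): V_d = e^(−0.09)·[0.5281·36.6812 + 0.4719·0.0000] = 17.7053
Node 0 (S = 120): V_0 = e^(−0.09)·[0.5281·96.3675 + 0.4719·17.7053] = 54.1500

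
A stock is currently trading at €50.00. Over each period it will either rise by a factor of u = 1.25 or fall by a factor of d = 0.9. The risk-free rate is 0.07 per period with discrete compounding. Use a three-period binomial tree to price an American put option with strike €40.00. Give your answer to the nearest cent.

Risk-neutral probability p = (1 + 0.07 − 0.9)/(1.25 − 0.9) = 0.1700/0.3500 = 0.4857
Terminal stock prices: S_uuu = 97.66, S_uud = 70.31, S_udd = 50.62, S_ddd = 36.45
Terminal payoffs (K − S): max(-57.66, 0) = 0, max(-30.31, 0) = 0, max(-10.62, 0) = 0, max(3.55, 0) = 3.55
Node uu (S = 78.12): continuation = 1/1.07·[0.4857·0.0000 + 0.5143·0.0000] = 0.0000; exercise value = 0.0000 ≤ continuation, so V_uu = 0.0000
Node ud (S = 56.25): continuation = 1/1.07·[0.4857·0.0000 + 0.5143·0.0000] = 0.0000; exercise value = 0.0000 ≤ continuation, so V_ud = 0.0000
Node dd (S = 40.5): continuation = 1/1.07·[0.4857·0.0000 + 0.5143·3.5500] = 1.7063; exercise value = 0.0000 ≤ continuation, so V_dd = 1.7063
Node u (S = 62.5): continuation = 1/1.07·[0.4857·0.0000 + 0.5143·0.0000] = 0.0000; exercise value = 0.0000 ≤ continuation, so V_u = 0.0000
Node d (S = 45): continuation = 1/1.07·[0.4857·0.0000 + 0.5143·1.7063] = 0.8201; exercise value = 0.0000 ≤ continuation, so V_d = 0.8201
Node 0 (S = 50): continuation = 1/1.07·[0.4857·0.0000 + 0.5143·0.8201] = 0.3942; exercise value = 0.0000 ≤ continuation, so V_0 = 0.3942

€0.39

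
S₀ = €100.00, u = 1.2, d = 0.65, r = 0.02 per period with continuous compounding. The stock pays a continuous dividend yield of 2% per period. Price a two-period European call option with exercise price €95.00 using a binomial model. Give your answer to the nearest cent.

Per-period risk-free factor R = e^0.02 = 1.0202; dividend-adjusted growth = e^(0.02−0.02) = 1.0000.
Risk-neutral probability p = (1.0000 − 0.65)/(1.2 − 0.65) = 0.3500/0.5500 = 0.6364
Terminal stock prices: S_uu = 144, S_ud = 78, S_dd = 42.25
Terminal payoffs (S − K): max(49, 0) = 49, max(-17, 0) = 0, max(-52.75, 0) = 0
Node u (S = 120): V_u = e^(−0.02)·[0.6364·49.0000 + 0.3636·0.0000] = 30.5644
Node d (S = 65): V_d = e^(−0.02)·[0.6364·0.0000 + 0.3636·0.0000] = 0.0000
Node 0 (S = 100): V_0 = e^(−0.02)·[0.6364·30.5644 + 0.3636·0.0000] = 19.0649

€19.06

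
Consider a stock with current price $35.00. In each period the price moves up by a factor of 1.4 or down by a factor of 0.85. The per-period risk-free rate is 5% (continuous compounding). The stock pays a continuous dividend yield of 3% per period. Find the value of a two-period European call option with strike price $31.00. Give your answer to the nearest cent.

Per-period risk-free factor R = e^0.05 = 1.0513; dividend-adjusted growth = e^(0.05−0.03) = 1.0202.
Risk-neutral probability p = (1.0202 − 0.85)/(1.4 − 0.85) = 0.1702/0.5500 = 0.3095
Terminal stock prices: S_uu = 68.6, S_ud = 41.65, S_dd = 25.29
Terminal payoffs (S − K): max(37.6, 0) = 37.6, max(10.65, 0) = 10.65, max(-5.713, 0) = 0
Node u (S = 49): V_u = e^(−0.05)·[0.3095·37.6000 + 0.6905·10.6500] = 18.0637
Node d (S = 29.75): V_d = e^(−0.05)·[0.3095·10.6500 + 0.6905·0.0000] = 3.1350
Node 0 (S = 35): V_0 = e^(−0.05)·[0.3095·18.0637 + 0.6905·3.1350] = 7.3766

$7.38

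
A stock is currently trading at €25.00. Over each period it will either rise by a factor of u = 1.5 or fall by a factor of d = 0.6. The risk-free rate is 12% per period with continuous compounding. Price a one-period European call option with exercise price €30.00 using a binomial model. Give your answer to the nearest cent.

€3.90

Risk-neutral probability p = (e^0.12 − 0.6)/(1.5 − 0.6) = 0.5275/0.9000 = 0.5861
Terminal stock prices: S_u = 37.5, S_d = 15
Terminal payoffs (S − K): max(7.5, 0) = 7.5, max(-15, 0) = 0
Node 0 (S = 25): V_0 = e^(−0.12)·[0.5861·7.5000 + 0.4139·0.0000] = 3.8987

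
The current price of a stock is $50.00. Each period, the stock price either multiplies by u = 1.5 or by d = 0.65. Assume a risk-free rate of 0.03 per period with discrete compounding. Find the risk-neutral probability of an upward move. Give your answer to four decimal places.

p = 0.4471

Risk-neutral probability p = (1 + 0.03 − 0.65)/(1.5 − 0.65) = 0.3800/0.8500 = 0.4471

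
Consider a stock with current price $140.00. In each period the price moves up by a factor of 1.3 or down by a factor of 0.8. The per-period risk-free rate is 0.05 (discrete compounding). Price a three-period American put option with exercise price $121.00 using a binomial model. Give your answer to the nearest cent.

$8.10

Risk-neutral probability p = (1 + 0.05 − 0.8)/(1.3 − 0.8) = 0.2500/0.5000 = 0.5000
Terminal stock prices: S_uuu = 307.6, S_uud = 189.3, S_udd = 116.5, S_ddd = 71.68
Terminal payoffs (K − S): max(-186.6, 0) = 0, max(-68.28, 0) = 0, max(4.52, 0) = 4.52, max(49.32, 0) = 49.32
Node uu (S = 236.6): continuation = 1/1.05·[0.5000·0.0000 + 0.5000·0.0000] = 0.0000; exercise value = 0.0000 ≤ continuation, so V_uu = 0.0000
Node ud (S = 145.6): continuation = 1/1.05·[0.5000·0.0000 + 0.5000·4.5200] = 2.1524; exercise value = 0.0000 ≤ continuation, so V_ud = 2.1524
Node dd (S = 89.6): continuation = 1/1.05·[0.5000·4.5200 + 0.5000·49.3200] = 25.6381; exercise value = 31.4000 > continuation, so V_dd = 31.4000 (exercise)
Node u (S = 182): continuation = 1/1.05·[0.5000·0.0000 + 0.5000·2.1524] = 1.0249; exercise value = 0.0000 ≤ continuation, so V_u = 1.0249
Node d (S = 112): continuation = 1/1.05·[0.5000·2.1524 + 0.5000·31.4000] = 15.9773; exercise value = 9.0000 ≤ continuation, so V_d = 15.9773
Node 0 (S = 140): continuation = 1/1.05·[0.5000·1.0249 + 0.5000·15.9773] = 8.0963; exercise value = 0.0000 ≤ continuation, so V_0 = 8.0963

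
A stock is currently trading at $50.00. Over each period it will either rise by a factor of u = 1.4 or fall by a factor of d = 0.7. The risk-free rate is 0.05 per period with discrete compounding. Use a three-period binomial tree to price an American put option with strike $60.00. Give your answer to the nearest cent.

Risk-neutral probability p = (1 + 0.05 − 0.7)/(1.4 − 0.7) = 0.3500/0.7000 = 0.5000
Terminal stock prices: S_uuu = 137.2, S_uud = 68.6, S_udd = 34.3, S_ddd = 17.15
Terminal payoffs (K − S): max(-77.2, 0) = 0, max(-8.6, 0) = 0, max(25.7, 0) = 25.7, max(42.85, 0) = 42.85
Node uu (S = 98): continuation = 1/1.05·[0.5000·0.0000 + 0.5000·0.0000] = 0.0000; exercise value = 0.0000 ≤ continuation, so V_uu = 0.0000
Node ud (S = 49): continuation = 1/1.05·[0.5000·0.0000 + 0.5000·25.7000] = 12.2381; exercise value = 11.0000 ≤ continuation, so V_ud = 12.2381
Node dd (S = 24.5): continuation = 1/1.05·[0.5000·25.7000 + 0.5000·42.8500] = 32.6429; exercise value = 35.5000 > continuation, so V_dd = 35.5000 (exercise)
Node u (S = 70): continuation = 1/1.05·[0.5000·0.0000 + 0.5000·12.2381] = 5.8277; exercise value = 0.0000 ≤ continuation, so V_u = 5.8277
Node d (S = 35): continuation = 1/1.05·[0.5000·12.2381 + 0.5000·35.5000] = 22.7324; exercise value = 25.0000 > continuation, so V_d = 25.0000 (exercise)
Node 0 (S = 50): continuation = 1/1.05·[0.5000·5.8277 + 0.5000·25.0000] = 14.6798; exercise value = 10.0000 ≤ continuation, so V_0 = 14.6798

$14.68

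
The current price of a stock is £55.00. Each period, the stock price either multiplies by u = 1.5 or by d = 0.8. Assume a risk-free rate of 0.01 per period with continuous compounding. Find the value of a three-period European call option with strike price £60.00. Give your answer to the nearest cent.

£10.45

Risk-neutral probability p = (e^0.01 − 0.8)/(1.5 − 0.8) = 0.2101/0.7000 = 0.3001
Terminal stock prices: S_uuu = 185.6, S_uud = 99, S_udd = 52.8, S_ddd = 28.16
Terminal payoffs (S − K): max(125.6, 0) = 125.6, max(39, 0) = 39, max(-7.2, 0) = 0, max(-31.84, 0) = 0
Node uu (S = 123.8): V_uu = e^(−0.01)·[0.3001·125.6250 + 0.6999·39.0000] = 64.3470
Node ud (S = 66): V_ud = e^(−0.01)·[0.3001·39.0000 + 0.6999·0.0000] = 11.5864
Node dd (S = 35.2): V_dd = e^(−0.01)·[0.3001·0.0000 + 0.6999·0.0000] = 0.0000
Node u (S = 82.5): V_u = e^(−0.01)·[0.3001·64.3470 + 0.6999·11.5864] = 27.1455
Node d (S = 44): V_d = e^(−0.01)·[0.3001·11.5864 + 0.6999·0.0000] = 3.4421
Node 0 (S = 55): V_0 = e^(−0.01)·[0.3001·27.1455 + 0.6999·3.4421] = 10.4498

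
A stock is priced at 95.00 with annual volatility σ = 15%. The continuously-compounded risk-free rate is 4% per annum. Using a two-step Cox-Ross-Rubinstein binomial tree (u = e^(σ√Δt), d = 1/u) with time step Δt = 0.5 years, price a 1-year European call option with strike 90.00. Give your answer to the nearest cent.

10.88

CRR parameters: u = e^(σ√Δt) = e^(0.15·√0.5) = 1.1119, d = 1/u = 0.8994
Per-period rate: rΔt = 0.04·0.5 = 0.02, so R = e^0.02 = 1.0202
Risk-neutral probability p = (e^0.02 − 0.8994)/(1.1119 − 0.8994) = 0.1208/0.2125 = 0.5686
Terminal stock prices: S_uu = 117.4, S_ud = 95, S_dd = 76.84
Terminal payoffs (S − K): max(27.45, 0) = 27.45, max(5, 0) = 5, max(-13.16, 0) = 0
Node u (S = 105.6): V_u = e^(−0.02)·[0.5686·27.4496 + 0.4314·5.0000] = 17.4122
Node d (S = 85.44): V_d = e^(−0.02)·[0.5686·5.0000 + 0.4314·0.0000] = 2.7865
Node 0 (S = 95): V_0 = e^(−0.02)·[0.5686·17.4122 + 0.4314·2.7865] = 10.8822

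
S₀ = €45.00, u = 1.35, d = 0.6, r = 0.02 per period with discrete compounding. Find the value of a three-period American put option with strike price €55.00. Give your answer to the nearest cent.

€17.22

Risk-neutral probability p = (1 + 0.02 − 0.6)/(1.35 − 0.6) = 0.4200/0.7500 = 0.5600
Terminal stock prices: S_uuu = 110.7, S_uud = 49.21, S_udd = 21.87, S_ddd = 9.72
Terminal payoffs (K − S): max(-55.72, 0) = 0, max(5.792, 0) = 5.792, max(33.13, 0) = 33.13, max(45.28, 0) = 45.28
Node uu (S = 82.01): continuation = 1/1.02·[0.5600·0.0000 + 0.4400·5.7925] = 2.4987; exercise value = 0.0000 ≤ continuation, so V_uu = 2.4987
Node ud (S = 36.45): continuation = 1/1.02·[0.5600·5.7925 + 0.4400·33.1300] = 17.4716; exercise value = 18.5500 > continuation, so V_ud = 18.5500 (exercise)
Node dd (S = 16.2): continuation = 1/1.02·[0.5600·33.1300 + 0.4400·45.2800] = 37.7216; exercise value = 38.8000 > continuation, so V_dd = 38.8000 (exercise)
Node u (S = 60.75): continuation = 1/1.02·[0.5600·2.4987 + 0.4400·18.5500] = 9.3738; exercise value = 0.0000 ≤ continuation, so V_u = 9.3738
Node d (S = 27): continuation = 1/1.02·[0.5600·18.5500 + 0.4400·38.8000] = 26.9216; exercise value = 28.0000 > continuation, so V_d = 28.0000 (exercise)
Node 0 (S = 45): continuation = 1/1.02·[0.5600·9.3738 + 0.4400·28.0000] = 17.2248; exercise value = 10.0000 ≤ continuation, so V_0 = 17.2248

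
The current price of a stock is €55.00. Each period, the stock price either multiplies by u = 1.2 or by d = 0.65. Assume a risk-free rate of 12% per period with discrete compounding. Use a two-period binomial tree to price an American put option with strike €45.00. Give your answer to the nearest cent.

€1.41

Risk-neutral probability p = (1 + 0.12 − 0.65)/(1.2 − 0.65) = 0.4700/0.5500 = 0.8545
Terminal stock prices: S_uu = 79.2, S_ud = 42.9, S_dd = 23.24
Terminal payoffs (K − S): max(-34.2, 0) = 0, max(2.1, 0) = 2.1, max(21.76, 0) = 21.76
Node u (S = 66): continuation = 1/1.12·[0.8545·0.0000 + 0.1455·2.1000] = 0.2727; exercise value = 0.0000 ≤ continuation, so V_u = 0.2727
Node d (S = 35.75): continuation = 1/1.12·[0.8545·2.1000 + 0.1455·21.7625] = 4.4286; exercise value = 9.2500 > continuation, so V_d = 9.2500 (exercise)
Node 0 (S = 55): continuation = 1/1.12·[0.8545·0.2727 + 0.1455·9.2500] = 1.4094; exercise value = 0.0000 ≤ continuation, so V_0 = 1.4094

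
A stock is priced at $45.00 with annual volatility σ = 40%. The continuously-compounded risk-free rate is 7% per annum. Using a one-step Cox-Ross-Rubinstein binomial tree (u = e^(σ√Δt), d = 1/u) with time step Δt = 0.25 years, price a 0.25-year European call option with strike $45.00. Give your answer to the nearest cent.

$4.84

CRR parameters: u = e^(σ√Δt) = e^(0.4·√0.25) = 1.2214, d = 1/u = 0.8187
Per-period rate: rΔt = 0.07·0.25 = 0.0175, so R = e^0.0175 = 1.0177
Risk-neutral probability p = (e^0.0175 − 0.8187)/(1.2214 − 0.8187) = 0.1989/0.4027 = 0.4940
Terminal stock prices: S_u = 54.96, S_d = 36.84
Terminal payoffs (S − K): max(9.963, 0) = 9.963, max(-8.157, 0) = 0
Node 0 (S = 45): V_0 = e^(−0.0175)·[0.4940·9.9631 + 0.5060·0.0000] = 4.8365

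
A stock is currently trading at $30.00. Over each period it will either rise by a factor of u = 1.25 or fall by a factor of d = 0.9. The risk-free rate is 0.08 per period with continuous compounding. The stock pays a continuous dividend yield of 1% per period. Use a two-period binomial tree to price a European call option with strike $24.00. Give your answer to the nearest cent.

$8.95

Per-period risk-free factor R = e^0.08 = 1.0833; dividend-adjusted growth = e^(0.08−0.01) = 1.0725.
Risk-neutral probability p = (1.0725 − 0.9)/(1.25 − 0.9) = 0.1725/0.3500 = 0.4929
Terminal stock prices: S_uu = 46.88, S_ud = 33.75, S_dd = 24.3
Terminal payoffs (S − K): max(22.88, 0) = 22.88, max(9.75, 0) = 9.75, max(0.3, 0) = 0.3
Node u (S = 37.5): V_u = e^(−0.08)·[0.4929·22.8750 + 0.5071·9.7500] = 14.9721
Node d (S = 27): V_d = e^(−0.08)·[0.4929·9.7500 + 0.5071·0.3000] = 4.5766
Node 0 (S = 30): V_0 = e^(−0.08)·[0.4929·14.9721 + 0.5071·4.5766] = 8.9545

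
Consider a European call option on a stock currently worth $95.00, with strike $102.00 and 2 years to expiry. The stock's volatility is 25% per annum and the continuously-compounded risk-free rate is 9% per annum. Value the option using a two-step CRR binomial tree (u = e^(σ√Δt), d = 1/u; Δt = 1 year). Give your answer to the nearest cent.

CRR parameters: u = e^(σ√Δt) = e^(0.25·√1) = 1.2840, d = 1/u = 0.7788
Per-period rate: rΔt = 0.09·1 = 0.09, so R = e^0.09 = 1.0942
Risk-neutral probability p = (e^0.09 − 0.7788)/(1.2840 − 0.7788) = 0.3154/0.5052 = 0.6242
Terminal stock prices: S_uu = 156.6, S_ud = 95, S_dd = 57.62
Terminal payoffs (S − K): max(54.63, 0) = 54.63, max(-7, 0) = 0, max(-44.38, 0) = 0
Node u (S = 122): V_u = e^(−0.09)·[0.6242·54.6285 + 0.3758·0.0000] = 31.1655
Node d (S = 73.99): V_d = e^(−0.09)·[0.6242·0.0000 + 0.3758·0.0000] = 0.0000
Node 0 (S = 95): V_0 = e^(−0.09)·[0.6242·31.1655 + 0.3758·0.0000] = 17.7798

$17.78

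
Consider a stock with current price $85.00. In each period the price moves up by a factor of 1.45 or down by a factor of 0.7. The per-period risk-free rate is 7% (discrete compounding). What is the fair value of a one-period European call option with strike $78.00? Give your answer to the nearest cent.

Risk-neutral probability p = (1 + 0.07 − 0.7)/(1.45 − 0.7) = 0.3700/0.7500 = 0.4933
Terminal stock prices: S_u = 123.2, S_d = 59.5
Terminal payoffs (S − K): max(45.25, 0) = 45.25, max(-18.5, 0) = 0
Node 0 (S = 85): V_0 = 1/1.07·[0.4933·45.2500 + 0.5067·0.0000] = 20.8629

$20.86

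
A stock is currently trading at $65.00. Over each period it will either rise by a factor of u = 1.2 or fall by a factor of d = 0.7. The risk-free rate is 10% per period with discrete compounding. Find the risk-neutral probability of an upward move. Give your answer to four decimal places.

p = 0.8000

Risk-neutral probability p = (1 + 0.1 − 0.7)/(1.2 − 0.7) = 0.4000/0.5000 = 0.8000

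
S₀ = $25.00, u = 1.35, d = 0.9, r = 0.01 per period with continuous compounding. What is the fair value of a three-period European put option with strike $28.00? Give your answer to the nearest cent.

Risk-neutral probability p = (e^0.01 − 0.9)/(1.35 − 0.9) = 0.1101/0.4500 = 0.2446
Terminal stock prices: S_uuu = 61.51, S_uud = 41.01, S_udd = 27.34, S_ddd = 18.23
Terminal payoffs (K − S): max(-33.51, 0) = 0, max(-13.01, 0) = 0, max(0.6625, 0) = 0.6625, max(9.775, 0) = 9.775
Node uu (S = 45.56): V_uu = e^(−0.01)·[0.2446·0.0000 + 0.7554·0.0000] = 0.0000
Node ud (S = 30.38): V_ud = e^(−0.01)·[0.2446·0.0000 + 0.7554·0.6625] = 0.4955
Node dd (S = 20.25): V_dd = e^(−0.01)·[0.2446·0.6625 + 0.7554·9.7750] = 7.4714
Node u (S = 33.75): V_u = e^(−0.01)·[0.2446·0.0000 + 0.7554·0.4955] = 0.3706
Node d (S = 22.5): V_d = e^(−0.01)·[0.2446·0.4955 + 0.7554·7.4714] = 5.7080
Node 0 (S = 25): V_0 = e^(−0.01)·[0.2446·0.3706 + 0.7554·5.7080] = 4.3589

$4.36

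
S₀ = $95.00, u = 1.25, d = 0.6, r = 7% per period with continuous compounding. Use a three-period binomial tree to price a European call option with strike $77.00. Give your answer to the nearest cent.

$38.03

Risk-neutral probability p = (e^0.07 − 0.6)/(1.25 − 0.6) = 0.4725/0.6500 = 0.7269
Terminal stock prices: S_uuu = 185.5, S_uud = 89.06, S_udd = 42.75, S_ddd = 20.52
Terminal payoffs (S − K): max(108.5, 0) = 108.5, max(12.06, 0) = 12.06, max(-34.25, 0) = 0, max(-56.48, 0) = 0
Node uu (S = 148.4): V_uu = e^(−0.07)·[0.7269·108.5469 + 0.2731·12.0625] = 76.6432
Node ud (S = 71.25): V_ud = e^(−0.07)·[0.7269·12.0625 + 0.2731·0.0000] = 8.1758
Node dd (S = 34.2): V_dd = e^(−0.07)·[0.7269·0.0000 + 0.2731·0.0000] = 0.0000
Node u (S = 118.8): V_u = e^(−0.07)·[0.7269·76.6432 + 0.2731·8.1758] = 54.0296
Node d (S = 57): V_d = e^(−0.07)·[0.7269·8.1758 + 0.2731·0.0000] = 5.5415
Node 0 (S = 95): V_0 = e^(−0.07)·[0.7269·54.0296 + 0.2731·5.5415] = 38.0316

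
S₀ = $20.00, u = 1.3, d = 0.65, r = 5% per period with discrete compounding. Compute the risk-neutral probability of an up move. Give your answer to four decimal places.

p = 0.6154

Risk-neutral probability p = (1 + 0.05 − 0.65)/(1.3 − 0.65) = 0.4000/0.6500 = 0.6154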